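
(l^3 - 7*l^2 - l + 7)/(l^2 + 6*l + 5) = (l^2 - 8*l + 7)/(l + 5)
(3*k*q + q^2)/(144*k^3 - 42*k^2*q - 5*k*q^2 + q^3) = q*(3*k + q)/(144*k^3 - 42*k^2*q - 5*k*q^2 + q^3)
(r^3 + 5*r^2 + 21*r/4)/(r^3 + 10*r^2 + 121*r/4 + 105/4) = r/(r + 5)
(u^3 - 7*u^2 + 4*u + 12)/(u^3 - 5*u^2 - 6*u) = (u - 2)/u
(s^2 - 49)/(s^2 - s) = (s^2 - 49)/(s*(s - 1))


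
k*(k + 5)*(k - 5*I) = k^3 + 5*k^2 - 5*I*k^2 - 25*I*k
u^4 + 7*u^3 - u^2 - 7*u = u*(u - 1)*(u + 1)*(u + 7)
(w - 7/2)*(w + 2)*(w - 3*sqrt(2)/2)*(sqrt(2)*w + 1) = sqrt(2)*w^4 - 3*sqrt(2)*w^3/2 - 2*w^3 - 17*sqrt(2)*w^2/2 + 3*w^2 + 9*sqrt(2)*w/4 + 14*w + 21*sqrt(2)/2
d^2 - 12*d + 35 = (d - 7)*(d - 5)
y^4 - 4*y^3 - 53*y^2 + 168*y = y*(y - 8)*(y - 3)*(y + 7)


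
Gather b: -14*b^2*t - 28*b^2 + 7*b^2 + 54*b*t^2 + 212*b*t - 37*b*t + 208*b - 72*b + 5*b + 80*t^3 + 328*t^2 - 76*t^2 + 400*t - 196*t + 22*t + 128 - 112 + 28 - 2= b^2*(-14*t - 21) + b*(54*t^2 + 175*t + 141) + 80*t^3 + 252*t^2 + 226*t + 42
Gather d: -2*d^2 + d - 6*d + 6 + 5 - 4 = -2*d^2 - 5*d + 7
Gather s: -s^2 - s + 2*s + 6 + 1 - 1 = -s^2 + s + 6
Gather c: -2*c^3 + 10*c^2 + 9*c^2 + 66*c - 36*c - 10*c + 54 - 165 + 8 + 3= -2*c^3 + 19*c^2 + 20*c - 100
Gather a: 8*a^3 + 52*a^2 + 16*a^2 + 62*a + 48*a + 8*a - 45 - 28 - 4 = 8*a^3 + 68*a^2 + 118*a - 77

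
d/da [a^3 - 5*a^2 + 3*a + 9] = 3*a^2 - 10*a + 3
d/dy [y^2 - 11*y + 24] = 2*y - 11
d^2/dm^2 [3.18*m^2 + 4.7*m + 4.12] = 6.36000000000000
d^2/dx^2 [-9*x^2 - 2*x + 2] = -18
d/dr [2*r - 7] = 2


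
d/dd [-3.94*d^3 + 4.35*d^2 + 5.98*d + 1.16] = -11.82*d^2 + 8.7*d + 5.98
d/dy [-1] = 0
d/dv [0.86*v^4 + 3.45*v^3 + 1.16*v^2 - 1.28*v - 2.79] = 3.44*v^3 + 10.35*v^2 + 2.32*v - 1.28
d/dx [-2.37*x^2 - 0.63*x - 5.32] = -4.74*x - 0.63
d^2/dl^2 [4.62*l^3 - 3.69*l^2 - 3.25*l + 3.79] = 27.72*l - 7.38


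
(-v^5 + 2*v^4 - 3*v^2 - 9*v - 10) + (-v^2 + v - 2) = -v^5 + 2*v^4 - 4*v^2 - 8*v - 12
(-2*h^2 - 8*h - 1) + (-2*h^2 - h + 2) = -4*h^2 - 9*h + 1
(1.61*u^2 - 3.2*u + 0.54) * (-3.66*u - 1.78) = -5.8926*u^3 + 8.8462*u^2 + 3.7196*u - 0.9612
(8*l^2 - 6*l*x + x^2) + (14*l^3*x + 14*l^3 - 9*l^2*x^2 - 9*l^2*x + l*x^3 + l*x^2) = 14*l^3*x + 14*l^3 - 9*l^2*x^2 - 9*l^2*x + 8*l^2 + l*x^3 + l*x^2 - 6*l*x + x^2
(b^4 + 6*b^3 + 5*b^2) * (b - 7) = b^5 - b^4 - 37*b^3 - 35*b^2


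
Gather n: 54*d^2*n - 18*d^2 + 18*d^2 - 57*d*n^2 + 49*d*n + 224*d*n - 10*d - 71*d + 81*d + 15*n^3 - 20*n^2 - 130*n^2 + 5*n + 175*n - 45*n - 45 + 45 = 15*n^3 + n^2*(-57*d - 150) + n*(54*d^2 + 273*d + 135)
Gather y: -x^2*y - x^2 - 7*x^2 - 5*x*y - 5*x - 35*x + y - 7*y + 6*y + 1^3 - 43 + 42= -8*x^2 - 40*x + y*(-x^2 - 5*x)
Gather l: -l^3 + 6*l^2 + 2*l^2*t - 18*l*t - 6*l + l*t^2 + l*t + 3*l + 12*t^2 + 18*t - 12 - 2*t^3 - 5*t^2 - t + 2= -l^3 + l^2*(2*t + 6) + l*(t^2 - 17*t - 3) - 2*t^3 + 7*t^2 + 17*t - 10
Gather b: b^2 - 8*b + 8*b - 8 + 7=b^2 - 1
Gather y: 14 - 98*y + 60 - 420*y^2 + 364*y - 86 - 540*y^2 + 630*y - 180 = -960*y^2 + 896*y - 192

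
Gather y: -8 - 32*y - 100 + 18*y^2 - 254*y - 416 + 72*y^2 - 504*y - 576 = 90*y^2 - 790*y - 1100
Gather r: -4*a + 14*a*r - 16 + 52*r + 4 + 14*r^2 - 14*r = -4*a + 14*r^2 + r*(14*a + 38) - 12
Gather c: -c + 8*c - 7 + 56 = 7*c + 49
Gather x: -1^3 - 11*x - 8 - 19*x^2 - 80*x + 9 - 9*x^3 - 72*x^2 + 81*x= -9*x^3 - 91*x^2 - 10*x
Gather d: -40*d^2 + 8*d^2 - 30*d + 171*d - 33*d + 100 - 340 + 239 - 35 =-32*d^2 + 108*d - 36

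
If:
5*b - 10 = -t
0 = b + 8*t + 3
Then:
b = 83/39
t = -25/39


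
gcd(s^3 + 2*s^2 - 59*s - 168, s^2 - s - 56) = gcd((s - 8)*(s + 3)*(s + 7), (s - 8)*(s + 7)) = s^2 - s - 56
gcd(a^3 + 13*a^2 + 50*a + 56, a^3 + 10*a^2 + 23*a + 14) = a^2 + 9*a + 14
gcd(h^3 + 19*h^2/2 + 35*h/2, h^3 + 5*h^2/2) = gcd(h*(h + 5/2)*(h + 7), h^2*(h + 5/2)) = h^2 + 5*h/2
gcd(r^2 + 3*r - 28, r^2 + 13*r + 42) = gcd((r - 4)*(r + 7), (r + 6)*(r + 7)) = r + 7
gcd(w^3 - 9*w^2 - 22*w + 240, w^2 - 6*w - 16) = w - 8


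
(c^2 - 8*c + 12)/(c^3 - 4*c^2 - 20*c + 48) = 1/(c + 4)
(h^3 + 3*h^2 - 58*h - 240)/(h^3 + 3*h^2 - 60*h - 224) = (h^2 + 11*h + 30)/(h^2 + 11*h + 28)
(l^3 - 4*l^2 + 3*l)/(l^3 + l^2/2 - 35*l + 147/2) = 2*l*(l - 1)/(2*l^2 + 7*l - 49)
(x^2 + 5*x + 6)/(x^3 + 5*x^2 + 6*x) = 1/x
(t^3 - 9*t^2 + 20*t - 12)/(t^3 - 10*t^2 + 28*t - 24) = (t - 1)/(t - 2)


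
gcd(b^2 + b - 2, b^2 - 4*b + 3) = b - 1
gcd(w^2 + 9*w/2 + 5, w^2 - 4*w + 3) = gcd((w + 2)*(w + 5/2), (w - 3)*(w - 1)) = 1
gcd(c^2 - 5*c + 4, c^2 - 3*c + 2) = c - 1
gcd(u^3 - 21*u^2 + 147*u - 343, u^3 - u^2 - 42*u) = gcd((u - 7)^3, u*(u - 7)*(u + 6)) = u - 7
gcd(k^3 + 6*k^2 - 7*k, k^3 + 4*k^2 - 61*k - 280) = k + 7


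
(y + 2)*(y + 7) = y^2 + 9*y + 14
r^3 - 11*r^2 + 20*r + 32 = (r - 8)*(r - 4)*(r + 1)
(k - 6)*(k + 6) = k^2 - 36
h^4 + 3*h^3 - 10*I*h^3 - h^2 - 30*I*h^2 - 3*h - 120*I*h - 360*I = (h + 3)*(h - 8*I)*(h - 5*I)*(h + 3*I)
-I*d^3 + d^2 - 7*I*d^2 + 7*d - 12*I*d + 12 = (d + 3)*(d + 4)*(-I*d + 1)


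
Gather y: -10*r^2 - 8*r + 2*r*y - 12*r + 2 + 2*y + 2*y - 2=-10*r^2 - 20*r + y*(2*r + 4)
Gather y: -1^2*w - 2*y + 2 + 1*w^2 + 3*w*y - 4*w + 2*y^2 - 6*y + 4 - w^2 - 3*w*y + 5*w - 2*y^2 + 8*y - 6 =0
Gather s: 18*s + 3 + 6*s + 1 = 24*s + 4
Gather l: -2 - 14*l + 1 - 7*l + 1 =-21*l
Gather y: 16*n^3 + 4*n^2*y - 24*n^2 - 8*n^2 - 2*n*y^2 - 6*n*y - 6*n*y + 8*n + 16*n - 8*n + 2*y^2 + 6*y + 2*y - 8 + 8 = 16*n^3 - 32*n^2 + 16*n + y^2*(2 - 2*n) + y*(4*n^2 - 12*n + 8)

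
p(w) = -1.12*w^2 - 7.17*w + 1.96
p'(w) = -2.24*w - 7.17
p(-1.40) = 9.80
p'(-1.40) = -4.03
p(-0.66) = 6.20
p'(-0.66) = -5.69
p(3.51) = -37.01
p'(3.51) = -15.03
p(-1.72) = 10.98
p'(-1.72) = -3.32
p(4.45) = -52.13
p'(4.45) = -17.14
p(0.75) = -4.05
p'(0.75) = -8.85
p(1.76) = -14.13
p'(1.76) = -11.11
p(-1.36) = 9.64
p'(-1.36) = -4.12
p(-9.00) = -24.23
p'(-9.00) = 12.99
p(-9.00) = -24.23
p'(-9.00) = 12.99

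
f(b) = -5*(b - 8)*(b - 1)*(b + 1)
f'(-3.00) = -370.00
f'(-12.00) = -3115.00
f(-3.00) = 440.00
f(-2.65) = 320.70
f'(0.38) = 33.23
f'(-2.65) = -312.34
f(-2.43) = 255.79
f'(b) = -5*(b - 8)*(b - 1) - 5*(b - 8)*(b + 1) - 5*(b - 1)*(b + 1) = -15*b^2 + 80*b + 5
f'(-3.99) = -553.00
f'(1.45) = 89.46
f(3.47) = 250.08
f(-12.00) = 14300.00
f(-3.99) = 894.46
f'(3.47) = 101.99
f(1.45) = 36.11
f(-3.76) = 772.49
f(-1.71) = 93.42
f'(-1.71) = -175.66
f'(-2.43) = -277.97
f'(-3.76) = -507.86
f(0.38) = -32.60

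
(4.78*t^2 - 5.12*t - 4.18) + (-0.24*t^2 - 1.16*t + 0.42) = 4.54*t^2 - 6.28*t - 3.76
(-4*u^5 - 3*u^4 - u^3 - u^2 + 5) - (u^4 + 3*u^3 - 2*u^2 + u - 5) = -4*u^5 - 4*u^4 - 4*u^3 + u^2 - u + 10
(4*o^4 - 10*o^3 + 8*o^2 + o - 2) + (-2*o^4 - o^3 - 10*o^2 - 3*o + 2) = 2*o^4 - 11*o^3 - 2*o^2 - 2*o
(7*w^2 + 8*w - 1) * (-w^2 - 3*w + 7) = -7*w^4 - 29*w^3 + 26*w^2 + 59*w - 7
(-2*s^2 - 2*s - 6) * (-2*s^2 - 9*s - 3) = 4*s^4 + 22*s^3 + 36*s^2 + 60*s + 18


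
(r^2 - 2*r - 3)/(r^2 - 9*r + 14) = (r^2 - 2*r - 3)/(r^2 - 9*r + 14)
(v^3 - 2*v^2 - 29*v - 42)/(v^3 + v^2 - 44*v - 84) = (v + 3)/(v + 6)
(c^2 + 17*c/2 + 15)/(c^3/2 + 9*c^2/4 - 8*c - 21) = 2*(2*c + 5)/(2*c^2 - 3*c - 14)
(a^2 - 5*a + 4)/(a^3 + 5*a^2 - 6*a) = (a - 4)/(a*(a + 6))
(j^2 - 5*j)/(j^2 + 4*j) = (j - 5)/(j + 4)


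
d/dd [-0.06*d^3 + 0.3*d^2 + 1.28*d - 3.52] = -0.18*d^2 + 0.6*d + 1.28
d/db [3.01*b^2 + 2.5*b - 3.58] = 6.02*b + 2.5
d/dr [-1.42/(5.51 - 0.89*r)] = -1.2638/(0.89*r - 5.51)^2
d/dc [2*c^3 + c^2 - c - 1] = 6*c^2 + 2*c - 1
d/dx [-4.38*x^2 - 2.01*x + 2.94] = -8.76*x - 2.01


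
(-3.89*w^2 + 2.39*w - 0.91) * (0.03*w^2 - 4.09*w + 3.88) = -0.1167*w^4 + 15.9818*w^3 - 24.8956*w^2 + 12.9951*w - 3.5308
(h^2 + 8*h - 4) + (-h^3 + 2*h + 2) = -h^3 + h^2 + 10*h - 2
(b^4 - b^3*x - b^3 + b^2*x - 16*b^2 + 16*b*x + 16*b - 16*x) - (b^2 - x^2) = b^4 - b^3*x - b^3 + b^2*x - 17*b^2 + 16*b*x + 16*b + x^2 - 16*x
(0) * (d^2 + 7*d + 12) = 0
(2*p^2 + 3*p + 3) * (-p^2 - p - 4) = -2*p^4 - 5*p^3 - 14*p^2 - 15*p - 12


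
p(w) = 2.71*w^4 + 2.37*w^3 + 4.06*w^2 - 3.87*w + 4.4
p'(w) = 10.84*w^3 + 7.11*w^2 + 8.12*w - 3.87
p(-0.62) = 8.20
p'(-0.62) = -8.75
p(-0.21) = 5.38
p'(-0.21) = -5.36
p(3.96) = 866.34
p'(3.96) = 812.94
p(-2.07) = 58.54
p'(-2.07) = -86.36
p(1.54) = 31.97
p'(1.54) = 65.09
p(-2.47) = 103.88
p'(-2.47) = -143.90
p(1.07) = 11.36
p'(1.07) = 26.24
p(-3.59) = 411.10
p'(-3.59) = -442.93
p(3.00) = 312.83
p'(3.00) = 377.16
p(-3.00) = 208.07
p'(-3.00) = -256.92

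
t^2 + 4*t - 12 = (t - 2)*(t + 6)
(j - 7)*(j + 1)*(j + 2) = j^3 - 4*j^2 - 19*j - 14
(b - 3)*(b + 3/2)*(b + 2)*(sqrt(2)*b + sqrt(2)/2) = sqrt(2)*b^4 + sqrt(2)*b^3 - 29*sqrt(2)*b^2/4 - 51*sqrt(2)*b/4 - 9*sqrt(2)/2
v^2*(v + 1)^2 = v^4 + 2*v^3 + v^2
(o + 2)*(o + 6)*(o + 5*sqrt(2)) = o^3 + 5*sqrt(2)*o^2 + 8*o^2 + 12*o + 40*sqrt(2)*o + 60*sqrt(2)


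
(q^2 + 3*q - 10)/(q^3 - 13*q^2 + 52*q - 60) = (q + 5)/(q^2 - 11*q + 30)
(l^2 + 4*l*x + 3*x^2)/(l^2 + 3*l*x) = (l + x)/l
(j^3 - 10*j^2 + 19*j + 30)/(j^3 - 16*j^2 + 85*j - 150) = (j + 1)/(j - 5)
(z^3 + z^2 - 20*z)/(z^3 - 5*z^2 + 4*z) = (z + 5)/(z - 1)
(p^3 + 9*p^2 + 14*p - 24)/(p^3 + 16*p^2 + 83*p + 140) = (p^2 + 5*p - 6)/(p^2 + 12*p + 35)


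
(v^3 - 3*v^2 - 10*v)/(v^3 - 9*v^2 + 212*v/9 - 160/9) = 9*v*(v + 2)/(9*v^2 - 36*v + 32)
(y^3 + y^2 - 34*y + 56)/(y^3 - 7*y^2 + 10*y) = (y^2 + 3*y - 28)/(y*(y - 5))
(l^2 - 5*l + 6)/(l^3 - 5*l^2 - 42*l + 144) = (l - 2)/(l^2 - 2*l - 48)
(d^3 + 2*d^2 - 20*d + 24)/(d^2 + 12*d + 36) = (d^2 - 4*d + 4)/(d + 6)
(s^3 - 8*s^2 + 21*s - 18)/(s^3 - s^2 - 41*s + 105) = (s^2 - 5*s + 6)/(s^2 + 2*s - 35)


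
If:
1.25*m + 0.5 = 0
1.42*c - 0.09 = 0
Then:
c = 0.06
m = -0.40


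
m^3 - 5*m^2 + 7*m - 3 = (m - 3)*(m - 1)^2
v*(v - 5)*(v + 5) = v^3 - 25*v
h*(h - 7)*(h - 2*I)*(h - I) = h^4 - 7*h^3 - 3*I*h^3 - 2*h^2 + 21*I*h^2 + 14*h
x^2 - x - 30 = (x - 6)*(x + 5)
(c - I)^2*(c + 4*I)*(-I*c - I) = -I*c^4 + 2*c^3 - I*c^3 + 2*c^2 - 7*I*c^2 - 4*c - 7*I*c - 4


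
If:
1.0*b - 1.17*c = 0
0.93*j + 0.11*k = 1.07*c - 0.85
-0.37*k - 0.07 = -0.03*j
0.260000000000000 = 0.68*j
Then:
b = 1.30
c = 1.11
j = 0.38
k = -0.16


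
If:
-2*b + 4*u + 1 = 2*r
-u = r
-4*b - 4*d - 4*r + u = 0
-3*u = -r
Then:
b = 1/2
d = -1/2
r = 0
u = 0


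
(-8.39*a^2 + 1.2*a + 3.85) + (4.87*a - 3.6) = -8.39*a^2 + 6.07*a + 0.25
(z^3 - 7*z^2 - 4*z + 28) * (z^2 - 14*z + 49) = z^5 - 21*z^4 + 143*z^3 - 259*z^2 - 588*z + 1372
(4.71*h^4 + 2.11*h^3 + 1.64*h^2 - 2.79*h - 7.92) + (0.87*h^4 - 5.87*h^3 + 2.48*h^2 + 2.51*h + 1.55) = 5.58*h^4 - 3.76*h^3 + 4.12*h^2 - 0.28*h - 6.37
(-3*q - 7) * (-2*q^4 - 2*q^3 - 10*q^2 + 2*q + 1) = 6*q^5 + 20*q^4 + 44*q^3 + 64*q^2 - 17*q - 7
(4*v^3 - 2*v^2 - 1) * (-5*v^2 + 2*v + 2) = -20*v^5 + 18*v^4 + 4*v^3 + v^2 - 2*v - 2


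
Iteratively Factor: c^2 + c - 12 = (c - 3)*(c + 4)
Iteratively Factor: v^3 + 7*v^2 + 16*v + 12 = (v + 3)*(v^2 + 4*v + 4) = (v + 2)*(v + 3)*(v + 2)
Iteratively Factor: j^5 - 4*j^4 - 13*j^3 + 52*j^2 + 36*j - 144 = (j + 3)*(j^4 - 7*j^3 + 8*j^2 + 28*j - 48) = (j - 4)*(j + 3)*(j^3 - 3*j^2 - 4*j + 12) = (j - 4)*(j - 2)*(j + 3)*(j^2 - j - 6) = (j - 4)*(j - 3)*(j - 2)*(j + 3)*(j + 2)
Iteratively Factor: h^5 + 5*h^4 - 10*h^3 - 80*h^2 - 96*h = (h)*(h^4 + 5*h^3 - 10*h^2 - 80*h - 96) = h*(h - 4)*(h^3 + 9*h^2 + 26*h + 24) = h*(h - 4)*(h + 2)*(h^2 + 7*h + 12) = h*(h - 4)*(h + 2)*(h + 4)*(h + 3)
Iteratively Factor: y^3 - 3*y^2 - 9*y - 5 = (y + 1)*(y^2 - 4*y - 5) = (y - 5)*(y + 1)*(y + 1)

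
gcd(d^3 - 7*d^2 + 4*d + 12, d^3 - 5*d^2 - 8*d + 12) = d - 6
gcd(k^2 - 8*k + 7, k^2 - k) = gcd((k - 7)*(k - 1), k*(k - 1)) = k - 1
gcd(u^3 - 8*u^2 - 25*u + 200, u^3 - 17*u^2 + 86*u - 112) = u - 8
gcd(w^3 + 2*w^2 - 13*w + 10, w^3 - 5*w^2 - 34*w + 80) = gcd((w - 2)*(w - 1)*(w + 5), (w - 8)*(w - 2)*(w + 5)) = w^2 + 3*w - 10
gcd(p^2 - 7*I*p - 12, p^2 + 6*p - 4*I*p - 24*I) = p - 4*I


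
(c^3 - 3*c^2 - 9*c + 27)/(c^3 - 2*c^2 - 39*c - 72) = (c^2 - 6*c + 9)/(c^2 - 5*c - 24)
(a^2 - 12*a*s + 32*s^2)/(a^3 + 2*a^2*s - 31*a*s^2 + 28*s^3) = (-a + 8*s)/(-a^2 - 6*a*s + 7*s^2)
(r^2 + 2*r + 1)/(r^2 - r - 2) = (r + 1)/(r - 2)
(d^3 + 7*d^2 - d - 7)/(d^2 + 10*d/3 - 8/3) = 3*(d^3 + 7*d^2 - d - 7)/(3*d^2 + 10*d - 8)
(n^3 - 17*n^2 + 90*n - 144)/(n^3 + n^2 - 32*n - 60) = (n^2 - 11*n + 24)/(n^2 + 7*n + 10)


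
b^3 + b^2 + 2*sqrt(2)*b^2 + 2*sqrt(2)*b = b*(b + 1)*(b + 2*sqrt(2))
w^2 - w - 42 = (w - 7)*(w + 6)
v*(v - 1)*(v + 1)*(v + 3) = v^4 + 3*v^3 - v^2 - 3*v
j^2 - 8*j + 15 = (j - 5)*(j - 3)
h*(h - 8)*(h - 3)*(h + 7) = h^4 - 4*h^3 - 53*h^2 + 168*h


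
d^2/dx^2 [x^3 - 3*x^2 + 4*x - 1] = 6*x - 6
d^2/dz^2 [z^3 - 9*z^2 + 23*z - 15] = 6*z - 18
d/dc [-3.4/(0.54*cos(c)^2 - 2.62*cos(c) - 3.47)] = (8.908 - 3.672*cos(c))*sin(c)/(-0.54*cos(c)^2 + 2.62*cos(c) + 3.47)^2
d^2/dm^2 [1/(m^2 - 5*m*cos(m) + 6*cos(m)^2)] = ((m^2 - 5*m*cos(m) + 6*cos(m)^2)*(-5*m*cos(m) - 24*sin(m)^2 - 10*sin(m) + 10) + 2*(5*m*sin(m) + 2*m - 6*sin(2*m) - 5*cos(m))^2)/((m - 3*cos(m))^3*(m - 2*cos(m))^3)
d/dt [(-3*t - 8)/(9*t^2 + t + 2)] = (-27*t^2 - 3*t + (3*t + 8)*(18*t + 1) - 6)/(9*t^2 + t + 2)^2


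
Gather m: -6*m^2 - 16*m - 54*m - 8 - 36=-6*m^2 - 70*m - 44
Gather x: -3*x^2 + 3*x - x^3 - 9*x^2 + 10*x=-x^3 - 12*x^2 + 13*x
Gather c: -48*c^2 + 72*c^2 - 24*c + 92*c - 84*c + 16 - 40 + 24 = 24*c^2 - 16*c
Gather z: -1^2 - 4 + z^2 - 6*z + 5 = z^2 - 6*z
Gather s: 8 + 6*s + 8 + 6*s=12*s + 16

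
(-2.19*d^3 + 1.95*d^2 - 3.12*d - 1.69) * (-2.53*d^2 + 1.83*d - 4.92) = 5.5407*d^5 - 8.9412*d^4 + 22.2369*d^3 - 11.0279*d^2 + 12.2577*d + 8.3148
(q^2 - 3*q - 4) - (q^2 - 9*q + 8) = 6*q - 12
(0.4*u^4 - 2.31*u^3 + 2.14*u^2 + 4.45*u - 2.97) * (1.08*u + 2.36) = 0.432*u^5 - 1.5508*u^4 - 3.1404*u^3 + 9.8564*u^2 + 7.2944*u - 7.0092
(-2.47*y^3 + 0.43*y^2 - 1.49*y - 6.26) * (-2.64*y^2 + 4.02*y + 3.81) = 6.5208*y^5 - 11.0646*y^4 - 3.7485*y^3 + 12.1749*y^2 - 30.8421*y - 23.8506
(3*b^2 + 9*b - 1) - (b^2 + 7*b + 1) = 2*b^2 + 2*b - 2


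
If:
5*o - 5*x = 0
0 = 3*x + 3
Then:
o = -1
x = -1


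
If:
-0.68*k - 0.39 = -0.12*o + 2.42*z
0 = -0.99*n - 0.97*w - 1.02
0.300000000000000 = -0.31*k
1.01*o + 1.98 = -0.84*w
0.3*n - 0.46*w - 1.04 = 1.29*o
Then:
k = -0.97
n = 2.59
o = 1.12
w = -3.70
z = 0.17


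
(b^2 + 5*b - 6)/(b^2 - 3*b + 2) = (b + 6)/(b - 2)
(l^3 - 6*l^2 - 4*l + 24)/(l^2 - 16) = (l^3 - 6*l^2 - 4*l + 24)/(l^2 - 16)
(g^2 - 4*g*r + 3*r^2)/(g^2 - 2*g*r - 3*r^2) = (g - r)/(g + r)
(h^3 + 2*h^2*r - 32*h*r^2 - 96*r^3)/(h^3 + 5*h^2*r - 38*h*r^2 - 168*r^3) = (h + 4*r)/(h + 7*r)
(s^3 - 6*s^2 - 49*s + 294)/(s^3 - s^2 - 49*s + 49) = (s - 6)/(s - 1)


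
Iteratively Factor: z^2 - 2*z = (z - 2)*(z)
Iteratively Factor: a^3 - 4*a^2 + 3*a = (a - 1)*(a^2 - 3*a) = a*(a - 1)*(a - 3)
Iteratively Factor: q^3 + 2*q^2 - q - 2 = (q - 1)*(q^2 + 3*q + 2) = (q - 1)*(q + 2)*(q + 1)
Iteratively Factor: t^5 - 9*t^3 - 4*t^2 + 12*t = (t + 2)*(t^4 - 2*t^3 - 5*t^2 + 6*t) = t*(t + 2)*(t^3 - 2*t^2 - 5*t + 6) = t*(t + 2)^2*(t^2 - 4*t + 3) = t*(t - 1)*(t + 2)^2*(t - 3)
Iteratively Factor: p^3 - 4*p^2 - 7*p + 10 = (p + 2)*(p^2 - 6*p + 5) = (p - 1)*(p + 2)*(p - 5)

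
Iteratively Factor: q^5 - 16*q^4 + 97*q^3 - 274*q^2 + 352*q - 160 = (q - 1)*(q^4 - 15*q^3 + 82*q^2 - 192*q + 160) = (q - 4)*(q - 1)*(q^3 - 11*q^2 + 38*q - 40) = (q - 5)*(q - 4)*(q - 1)*(q^2 - 6*q + 8) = (q - 5)*(q - 4)^2*(q - 1)*(q - 2)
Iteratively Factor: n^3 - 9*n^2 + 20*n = (n - 5)*(n^2 - 4*n) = n*(n - 5)*(n - 4)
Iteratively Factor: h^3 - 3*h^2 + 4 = (h - 2)*(h^2 - h - 2) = (h - 2)*(h + 1)*(h - 2)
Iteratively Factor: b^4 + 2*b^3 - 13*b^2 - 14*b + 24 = (b + 2)*(b^3 - 13*b + 12) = (b + 2)*(b + 4)*(b^2 - 4*b + 3) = (b - 3)*(b + 2)*(b + 4)*(b - 1)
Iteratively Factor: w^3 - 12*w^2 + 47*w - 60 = (w - 4)*(w^2 - 8*w + 15) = (w - 5)*(w - 4)*(w - 3)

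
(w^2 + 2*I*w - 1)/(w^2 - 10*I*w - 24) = (-w^2 - 2*I*w + 1)/(-w^2 + 10*I*w + 24)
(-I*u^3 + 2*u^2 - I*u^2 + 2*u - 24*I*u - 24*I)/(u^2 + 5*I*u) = (-I*u^3 + u^2*(2 - I) + 2*u*(1 - 12*I) - 24*I)/(u*(u + 5*I))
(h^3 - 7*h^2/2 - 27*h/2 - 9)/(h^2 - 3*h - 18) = (2*h^2 + 5*h + 3)/(2*(h + 3))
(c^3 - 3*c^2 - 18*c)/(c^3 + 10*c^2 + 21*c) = (c - 6)/(c + 7)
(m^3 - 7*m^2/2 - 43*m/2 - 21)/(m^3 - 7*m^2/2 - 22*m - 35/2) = (2*m^2 + 7*m + 6)/(2*m^2 + 7*m + 5)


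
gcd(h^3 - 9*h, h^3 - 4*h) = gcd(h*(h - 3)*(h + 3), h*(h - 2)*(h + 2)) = h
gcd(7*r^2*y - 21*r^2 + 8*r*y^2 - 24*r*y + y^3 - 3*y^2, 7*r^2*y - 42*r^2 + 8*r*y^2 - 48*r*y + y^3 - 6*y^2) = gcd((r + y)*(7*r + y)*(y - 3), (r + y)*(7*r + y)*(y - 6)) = 7*r^2 + 8*r*y + y^2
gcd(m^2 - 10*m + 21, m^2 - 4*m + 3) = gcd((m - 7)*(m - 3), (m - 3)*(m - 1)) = m - 3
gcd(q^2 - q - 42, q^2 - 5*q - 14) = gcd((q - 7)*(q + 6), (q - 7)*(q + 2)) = q - 7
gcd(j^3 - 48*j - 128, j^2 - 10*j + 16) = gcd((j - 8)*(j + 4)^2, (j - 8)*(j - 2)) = j - 8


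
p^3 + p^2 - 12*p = p*(p - 3)*(p + 4)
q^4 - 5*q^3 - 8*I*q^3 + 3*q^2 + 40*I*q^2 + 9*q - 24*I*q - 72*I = (q - 3)^2*(q + 1)*(q - 8*I)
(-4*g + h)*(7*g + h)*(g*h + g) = -28*g^3*h - 28*g^3 + 3*g^2*h^2 + 3*g^2*h + g*h^3 + g*h^2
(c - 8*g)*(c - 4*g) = c^2 - 12*c*g + 32*g^2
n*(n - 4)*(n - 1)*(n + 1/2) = n^4 - 9*n^3/2 + 3*n^2/2 + 2*n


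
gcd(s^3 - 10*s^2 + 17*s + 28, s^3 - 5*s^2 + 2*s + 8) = s^2 - 3*s - 4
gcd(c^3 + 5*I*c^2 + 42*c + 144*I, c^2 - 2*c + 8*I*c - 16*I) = c + 8*I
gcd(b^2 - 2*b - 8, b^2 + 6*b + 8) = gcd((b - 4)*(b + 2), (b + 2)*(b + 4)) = b + 2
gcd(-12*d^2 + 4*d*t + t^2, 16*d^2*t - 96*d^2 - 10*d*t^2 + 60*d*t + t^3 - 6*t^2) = -2*d + t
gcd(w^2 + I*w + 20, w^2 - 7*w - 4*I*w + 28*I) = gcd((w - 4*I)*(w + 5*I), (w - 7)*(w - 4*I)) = w - 4*I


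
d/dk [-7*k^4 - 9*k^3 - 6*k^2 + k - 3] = -28*k^3 - 27*k^2 - 12*k + 1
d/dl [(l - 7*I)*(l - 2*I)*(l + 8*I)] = 3*l^2 - 2*I*l + 58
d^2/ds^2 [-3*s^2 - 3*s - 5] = -6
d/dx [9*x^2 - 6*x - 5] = 18*x - 6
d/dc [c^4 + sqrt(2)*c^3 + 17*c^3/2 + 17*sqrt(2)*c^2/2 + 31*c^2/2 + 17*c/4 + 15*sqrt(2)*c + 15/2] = 4*c^3 + 3*sqrt(2)*c^2 + 51*c^2/2 + 17*sqrt(2)*c + 31*c + 17/4 + 15*sqrt(2)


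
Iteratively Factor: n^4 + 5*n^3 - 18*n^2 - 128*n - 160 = (n + 2)*(n^3 + 3*n^2 - 24*n - 80) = (n - 5)*(n + 2)*(n^2 + 8*n + 16) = (n - 5)*(n + 2)*(n + 4)*(n + 4)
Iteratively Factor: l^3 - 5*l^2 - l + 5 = (l - 5)*(l^2 - 1) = (l - 5)*(l - 1)*(l + 1)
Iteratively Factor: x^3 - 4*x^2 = (x - 4)*(x^2) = x*(x - 4)*(x)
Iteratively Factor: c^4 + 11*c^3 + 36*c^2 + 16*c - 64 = (c + 4)*(c^3 + 7*c^2 + 8*c - 16) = (c + 4)^2*(c^2 + 3*c - 4) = (c + 4)^3*(c - 1)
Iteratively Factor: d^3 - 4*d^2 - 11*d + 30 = (d - 5)*(d^2 + d - 6) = (d - 5)*(d - 2)*(d + 3)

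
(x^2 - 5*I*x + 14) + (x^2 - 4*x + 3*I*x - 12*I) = 2*x^2 - 4*x - 2*I*x + 14 - 12*I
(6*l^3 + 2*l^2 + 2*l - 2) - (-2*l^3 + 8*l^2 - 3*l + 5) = 8*l^3 - 6*l^2 + 5*l - 7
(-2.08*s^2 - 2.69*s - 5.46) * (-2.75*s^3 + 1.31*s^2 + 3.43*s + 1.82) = 5.72*s^5 + 4.6727*s^4 + 4.3567*s^3 - 20.1649*s^2 - 23.6236*s - 9.9372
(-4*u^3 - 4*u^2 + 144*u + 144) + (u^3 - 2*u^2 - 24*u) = -3*u^3 - 6*u^2 + 120*u + 144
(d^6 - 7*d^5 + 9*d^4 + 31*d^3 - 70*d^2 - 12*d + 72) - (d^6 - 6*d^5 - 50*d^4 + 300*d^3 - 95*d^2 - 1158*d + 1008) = -d^5 + 59*d^4 - 269*d^3 + 25*d^2 + 1146*d - 936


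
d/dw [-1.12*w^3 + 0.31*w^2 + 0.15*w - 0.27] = -3.36*w^2 + 0.62*w + 0.15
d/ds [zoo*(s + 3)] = zoo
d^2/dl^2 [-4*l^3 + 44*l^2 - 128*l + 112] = 88 - 24*l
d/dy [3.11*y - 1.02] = 3.11000000000000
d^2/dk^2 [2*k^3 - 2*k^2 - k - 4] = 12*k - 4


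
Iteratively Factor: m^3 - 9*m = (m)*(m^2 - 9) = m*(m + 3)*(m - 3)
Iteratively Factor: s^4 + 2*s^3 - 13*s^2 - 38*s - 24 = (s + 2)*(s^3 - 13*s - 12) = (s - 4)*(s + 2)*(s^2 + 4*s + 3) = (s - 4)*(s + 1)*(s + 2)*(s + 3)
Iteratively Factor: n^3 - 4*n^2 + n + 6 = (n + 1)*(n^2 - 5*n + 6) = (n - 2)*(n + 1)*(n - 3)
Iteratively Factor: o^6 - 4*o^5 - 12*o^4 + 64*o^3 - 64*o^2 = (o - 2)*(o^5 - 2*o^4 - 16*o^3 + 32*o^2) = (o - 2)^2*(o^4 - 16*o^2) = o*(o - 2)^2*(o^3 - 16*o) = o*(o - 2)^2*(o + 4)*(o^2 - 4*o) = o*(o - 4)*(o - 2)^2*(o + 4)*(o)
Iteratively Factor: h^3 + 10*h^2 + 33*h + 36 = (h + 4)*(h^2 + 6*h + 9) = (h + 3)*(h + 4)*(h + 3)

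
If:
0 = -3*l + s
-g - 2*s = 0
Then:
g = -2*s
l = s/3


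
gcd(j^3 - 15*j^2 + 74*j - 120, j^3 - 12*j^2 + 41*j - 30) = j^2 - 11*j + 30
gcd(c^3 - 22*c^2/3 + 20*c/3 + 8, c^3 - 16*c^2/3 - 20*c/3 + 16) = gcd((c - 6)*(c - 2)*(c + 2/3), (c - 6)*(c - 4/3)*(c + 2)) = c - 6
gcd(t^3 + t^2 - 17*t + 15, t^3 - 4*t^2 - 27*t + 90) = t^2 + 2*t - 15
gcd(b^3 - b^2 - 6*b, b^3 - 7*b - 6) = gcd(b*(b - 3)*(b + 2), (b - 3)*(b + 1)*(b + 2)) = b^2 - b - 6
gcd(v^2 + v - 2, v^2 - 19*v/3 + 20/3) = 1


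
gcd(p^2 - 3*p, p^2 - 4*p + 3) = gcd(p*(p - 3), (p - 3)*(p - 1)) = p - 3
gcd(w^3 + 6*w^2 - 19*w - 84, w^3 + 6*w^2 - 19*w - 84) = w^3 + 6*w^2 - 19*w - 84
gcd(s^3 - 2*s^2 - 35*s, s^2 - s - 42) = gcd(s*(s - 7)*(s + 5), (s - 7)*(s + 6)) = s - 7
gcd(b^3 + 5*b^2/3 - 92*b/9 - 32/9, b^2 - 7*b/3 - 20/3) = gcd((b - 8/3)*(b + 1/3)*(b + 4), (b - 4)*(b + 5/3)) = 1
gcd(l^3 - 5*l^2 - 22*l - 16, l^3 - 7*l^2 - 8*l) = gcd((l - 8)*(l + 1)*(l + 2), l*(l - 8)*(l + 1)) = l^2 - 7*l - 8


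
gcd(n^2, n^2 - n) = n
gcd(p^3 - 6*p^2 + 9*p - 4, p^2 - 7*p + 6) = p - 1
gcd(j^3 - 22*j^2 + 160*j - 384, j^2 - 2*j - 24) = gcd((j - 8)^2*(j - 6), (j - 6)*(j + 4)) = j - 6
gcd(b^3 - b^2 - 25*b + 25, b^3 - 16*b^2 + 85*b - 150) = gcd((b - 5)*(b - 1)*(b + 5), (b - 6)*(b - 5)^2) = b - 5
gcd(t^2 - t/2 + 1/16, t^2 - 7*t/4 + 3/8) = t - 1/4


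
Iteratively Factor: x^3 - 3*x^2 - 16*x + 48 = (x - 3)*(x^2 - 16) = (x - 4)*(x - 3)*(x + 4)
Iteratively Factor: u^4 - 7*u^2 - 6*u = (u + 1)*(u^3 - u^2 - 6*u) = (u + 1)*(u + 2)*(u^2 - 3*u) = u*(u + 1)*(u + 2)*(u - 3)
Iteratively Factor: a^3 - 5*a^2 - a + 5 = (a - 5)*(a^2 - 1) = (a - 5)*(a - 1)*(a + 1)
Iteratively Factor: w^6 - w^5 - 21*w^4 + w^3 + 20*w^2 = (w - 5)*(w^5 + 4*w^4 - w^3 - 4*w^2) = w*(w - 5)*(w^4 + 4*w^3 - w^2 - 4*w) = w*(w - 5)*(w + 1)*(w^3 + 3*w^2 - 4*w) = w^2*(w - 5)*(w + 1)*(w^2 + 3*w - 4) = w^2*(w - 5)*(w + 1)*(w + 4)*(w - 1)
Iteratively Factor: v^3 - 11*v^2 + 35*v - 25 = (v - 5)*(v^2 - 6*v + 5) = (v - 5)^2*(v - 1)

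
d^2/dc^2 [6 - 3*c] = 0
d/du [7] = 0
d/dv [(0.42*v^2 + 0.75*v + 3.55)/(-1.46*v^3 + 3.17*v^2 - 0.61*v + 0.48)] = (0.6132*v^4 + 2.19*v^3 + 12.9153*v^2 - 22.1038*v + 2.5255)/(2.1316*v^6 - 9.2564*v^5 + 11.8301*v^4 - 5.269*v^3 + 3.4153*v^2 - 0.5856*v + 0.2304)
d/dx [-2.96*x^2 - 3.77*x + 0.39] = -5.92*x - 3.77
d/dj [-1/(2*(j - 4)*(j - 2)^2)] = (3*j - 10)/(2*(j - 4)^2*(j - 2)^3)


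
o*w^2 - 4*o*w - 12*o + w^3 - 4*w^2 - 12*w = (o + w)*(w - 6)*(w + 2)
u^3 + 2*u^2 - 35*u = u*(u - 5)*(u + 7)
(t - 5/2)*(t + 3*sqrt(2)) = t^2 - 5*t/2 + 3*sqrt(2)*t - 15*sqrt(2)/2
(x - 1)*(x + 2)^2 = x^3 + 3*x^2 - 4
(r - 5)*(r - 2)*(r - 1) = r^3 - 8*r^2 + 17*r - 10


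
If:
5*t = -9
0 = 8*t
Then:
No Solution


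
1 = 1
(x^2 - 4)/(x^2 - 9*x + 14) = (x + 2)/(x - 7)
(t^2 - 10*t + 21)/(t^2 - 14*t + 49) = (t - 3)/(t - 7)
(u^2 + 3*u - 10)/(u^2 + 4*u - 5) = (u - 2)/(u - 1)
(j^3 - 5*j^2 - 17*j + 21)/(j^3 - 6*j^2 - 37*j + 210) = (j^2 + 2*j - 3)/(j^2 + j - 30)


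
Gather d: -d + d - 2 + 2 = 0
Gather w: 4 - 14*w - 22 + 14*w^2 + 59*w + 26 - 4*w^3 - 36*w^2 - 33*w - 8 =-4*w^3 - 22*w^2 + 12*w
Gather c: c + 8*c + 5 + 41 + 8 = 9*c + 54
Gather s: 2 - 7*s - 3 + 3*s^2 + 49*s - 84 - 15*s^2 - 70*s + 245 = -12*s^2 - 28*s + 160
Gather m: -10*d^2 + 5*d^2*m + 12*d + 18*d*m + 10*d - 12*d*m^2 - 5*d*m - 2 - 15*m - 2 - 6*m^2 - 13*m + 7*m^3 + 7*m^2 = -10*d^2 + 22*d + 7*m^3 + m^2*(1 - 12*d) + m*(5*d^2 + 13*d - 28) - 4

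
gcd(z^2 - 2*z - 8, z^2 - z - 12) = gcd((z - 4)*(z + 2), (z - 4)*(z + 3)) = z - 4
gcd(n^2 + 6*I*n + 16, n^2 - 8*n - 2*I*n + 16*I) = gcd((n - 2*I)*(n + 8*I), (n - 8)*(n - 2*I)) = n - 2*I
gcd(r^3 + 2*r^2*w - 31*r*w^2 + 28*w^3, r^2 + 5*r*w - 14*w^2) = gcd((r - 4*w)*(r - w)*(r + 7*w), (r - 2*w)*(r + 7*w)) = r + 7*w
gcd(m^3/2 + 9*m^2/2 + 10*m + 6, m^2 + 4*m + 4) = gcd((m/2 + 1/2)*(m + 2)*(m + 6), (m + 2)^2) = m + 2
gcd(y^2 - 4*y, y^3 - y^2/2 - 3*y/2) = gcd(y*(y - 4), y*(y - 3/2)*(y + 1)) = y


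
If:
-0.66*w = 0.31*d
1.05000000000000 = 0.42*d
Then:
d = 2.50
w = -1.17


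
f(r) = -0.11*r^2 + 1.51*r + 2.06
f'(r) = 1.51 - 0.22*r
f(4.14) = 6.43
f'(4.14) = 0.60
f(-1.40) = -0.27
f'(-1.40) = 1.82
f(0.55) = 2.86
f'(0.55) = 1.39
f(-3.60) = -4.80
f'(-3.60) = 2.30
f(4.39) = 6.57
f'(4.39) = 0.54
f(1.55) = 4.14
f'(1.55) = 1.17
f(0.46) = 2.73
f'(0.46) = 1.41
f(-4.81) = -7.75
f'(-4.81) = 2.57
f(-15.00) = -45.34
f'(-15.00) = 4.81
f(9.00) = 6.74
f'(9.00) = -0.47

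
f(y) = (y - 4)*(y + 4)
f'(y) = 2*y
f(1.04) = -14.92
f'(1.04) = 2.08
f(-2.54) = -9.55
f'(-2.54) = -5.08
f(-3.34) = -4.84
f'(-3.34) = -6.68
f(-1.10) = -14.79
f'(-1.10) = -2.20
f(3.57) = -3.26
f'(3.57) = 7.14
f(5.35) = 12.62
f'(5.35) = 10.70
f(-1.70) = -13.11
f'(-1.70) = -3.40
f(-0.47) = -15.78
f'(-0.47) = -0.94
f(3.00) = -7.00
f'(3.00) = 6.00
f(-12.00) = 128.00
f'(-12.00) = -24.00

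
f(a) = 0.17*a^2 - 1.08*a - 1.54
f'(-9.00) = -4.14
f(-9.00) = 21.95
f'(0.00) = -1.08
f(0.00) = -1.54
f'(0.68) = -0.85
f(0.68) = -2.20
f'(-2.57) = -1.95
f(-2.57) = 2.36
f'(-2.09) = -1.79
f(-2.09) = 1.46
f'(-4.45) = -2.59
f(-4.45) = 6.63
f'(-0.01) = -1.08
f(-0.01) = -1.53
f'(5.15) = 0.67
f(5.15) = -2.59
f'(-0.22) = -1.15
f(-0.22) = -1.29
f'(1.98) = -0.41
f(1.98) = -3.01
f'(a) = 0.34*a - 1.08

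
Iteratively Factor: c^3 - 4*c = (c - 2)*(c^2 + 2*c) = (c - 2)*(c + 2)*(c)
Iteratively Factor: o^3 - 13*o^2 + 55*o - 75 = (o - 3)*(o^2 - 10*o + 25) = (o - 5)*(o - 3)*(o - 5)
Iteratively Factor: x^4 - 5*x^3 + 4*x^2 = (x)*(x^3 - 5*x^2 + 4*x) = x*(x - 4)*(x^2 - x) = x^2*(x - 4)*(x - 1)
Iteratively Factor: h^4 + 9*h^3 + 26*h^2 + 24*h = (h + 4)*(h^3 + 5*h^2 + 6*h) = (h + 3)*(h + 4)*(h^2 + 2*h) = (h + 2)*(h + 3)*(h + 4)*(h)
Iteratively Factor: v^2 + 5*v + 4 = (v + 4)*(v + 1)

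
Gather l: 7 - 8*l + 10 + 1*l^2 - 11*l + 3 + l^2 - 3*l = 2*l^2 - 22*l + 20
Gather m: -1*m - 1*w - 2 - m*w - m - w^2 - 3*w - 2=m*(-w - 2) - w^2 - 4*w - 4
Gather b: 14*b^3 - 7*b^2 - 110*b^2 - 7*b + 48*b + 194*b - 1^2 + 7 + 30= 14*b^3 - 117*b^2 + 235*b + 36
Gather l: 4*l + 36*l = 40*l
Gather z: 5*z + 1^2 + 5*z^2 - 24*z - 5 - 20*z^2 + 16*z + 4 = -15*z^2 - 3*z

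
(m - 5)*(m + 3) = m^2 - 2*m - 15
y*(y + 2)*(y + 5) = y^3 + 7*y^2 + 10*y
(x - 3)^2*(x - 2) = x^3 - 8*x^2 + 21*x - 18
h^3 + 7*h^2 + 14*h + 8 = (h + 1)*(h + 2)*(h + 4)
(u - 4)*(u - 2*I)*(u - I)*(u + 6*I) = u^4 - 4*u^3 + 3*I*u^3 + 16*u^2 - 12*I*u^2 - 64*u - 12*I*u + 48*I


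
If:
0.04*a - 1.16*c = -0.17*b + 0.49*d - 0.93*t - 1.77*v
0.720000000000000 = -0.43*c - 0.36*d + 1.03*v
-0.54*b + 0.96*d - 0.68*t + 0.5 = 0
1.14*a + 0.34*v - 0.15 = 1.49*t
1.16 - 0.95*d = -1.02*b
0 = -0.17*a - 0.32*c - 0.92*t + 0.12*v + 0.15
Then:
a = 0.03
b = -3.48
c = 0.64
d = -2.52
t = -0.06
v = 0.09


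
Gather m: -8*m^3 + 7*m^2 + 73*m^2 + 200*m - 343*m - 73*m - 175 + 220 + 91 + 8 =-8*m^3 + 80*m^2 - 216*m + 144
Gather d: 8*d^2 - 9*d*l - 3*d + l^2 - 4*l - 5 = 8*d^2 + d*(-9*l - 3) + l^2 - 4*l - 5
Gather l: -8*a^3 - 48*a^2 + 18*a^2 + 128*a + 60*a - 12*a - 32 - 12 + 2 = -8*a^3 - 30*a^2 + 176*a - 42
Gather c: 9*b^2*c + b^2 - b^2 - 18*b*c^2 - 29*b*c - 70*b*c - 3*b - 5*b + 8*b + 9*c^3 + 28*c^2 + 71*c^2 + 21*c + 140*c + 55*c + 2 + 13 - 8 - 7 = 9*c^3 + c^2*(99 - 18*b) + c*(9*b^2 - 99*b + 216)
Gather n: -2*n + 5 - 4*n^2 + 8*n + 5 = -4*n^2 + 6*n + 10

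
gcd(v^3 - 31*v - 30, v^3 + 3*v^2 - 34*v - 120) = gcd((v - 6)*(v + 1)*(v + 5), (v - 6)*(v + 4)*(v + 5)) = v^2 - v - 30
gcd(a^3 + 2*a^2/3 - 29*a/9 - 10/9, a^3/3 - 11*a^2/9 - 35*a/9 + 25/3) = a - 5/3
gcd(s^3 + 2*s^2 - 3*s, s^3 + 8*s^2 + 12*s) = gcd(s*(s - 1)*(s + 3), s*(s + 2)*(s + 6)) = s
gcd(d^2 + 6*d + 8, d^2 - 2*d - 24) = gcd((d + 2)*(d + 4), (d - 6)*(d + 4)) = d + 4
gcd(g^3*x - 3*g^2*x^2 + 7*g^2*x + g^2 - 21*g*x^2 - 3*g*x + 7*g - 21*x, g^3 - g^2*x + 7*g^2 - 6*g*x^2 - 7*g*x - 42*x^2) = -g^2 + 3*g*x - 7*g + 21*x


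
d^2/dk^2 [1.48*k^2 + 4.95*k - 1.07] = 2.96000000000000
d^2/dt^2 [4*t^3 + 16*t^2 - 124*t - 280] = 24*t + 32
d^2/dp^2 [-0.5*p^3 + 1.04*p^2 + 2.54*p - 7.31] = 2.08 - 3.0*p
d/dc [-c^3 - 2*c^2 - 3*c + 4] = -3*c^2 - 4*c - 3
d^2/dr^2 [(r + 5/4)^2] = 2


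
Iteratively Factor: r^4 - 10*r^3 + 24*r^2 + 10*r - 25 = (r + 1)*(r^3 - 11*r^2 + 35*r - 25) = (r - 5)*(r + 1)*(r^2 - 6*r + 5) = (r - 5)^2*(r + 1)*(r - 1)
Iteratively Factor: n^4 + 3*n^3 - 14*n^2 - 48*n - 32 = (n + 4)*(n^3 - n^2 - 10*n - 8) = (n + 2)*(n + 4)*(n^2 - 3*n - 4) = (n + 1)*(n + 2)*(n + 4)*(n - 4)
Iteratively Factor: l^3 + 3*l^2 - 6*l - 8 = (l + 4)*(l^2 - l - 2) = (l + 1)*(l + 4)*(l - 2)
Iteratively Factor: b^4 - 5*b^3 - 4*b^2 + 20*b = (b)*(b^3 - 5*b^2 - 4*b + 20) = b*(b - 5)*(b^2 - 4) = b*(b - 5)*(b + 2)*(b - 2)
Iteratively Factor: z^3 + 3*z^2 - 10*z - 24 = (z + 2)*(z^2 + z - 12) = (z - 3)*(z + 2)*(z + 4)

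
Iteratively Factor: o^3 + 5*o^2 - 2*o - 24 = (o + 4)*(o^2 + o - 6) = (o + 3)*(o + 4)*(o - 2)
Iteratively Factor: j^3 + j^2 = (j)*(j^2 + j) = j^2*(j + 1)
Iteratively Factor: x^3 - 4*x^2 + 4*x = (x - 2)*(x^2 - 2*x) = x*(x - 2)*(x - 2)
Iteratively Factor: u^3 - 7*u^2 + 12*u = (u)*(u^2 - 7*u + 12) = u*(u - 3)*(u - 4)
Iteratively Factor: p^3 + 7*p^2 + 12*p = (p)*(p^2 + 7*p + 12) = p*(p + 3)*(p + 4)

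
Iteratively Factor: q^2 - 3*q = (q)*(q - 3)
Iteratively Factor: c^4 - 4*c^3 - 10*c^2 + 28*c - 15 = (c + 3)*(c^3 - 7*c^2 + 11*c - 5) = (c - 1)*(c + 3)*(c^2 - 6*c + 5) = (c - 1)^2*(c + 3)*(c - 5)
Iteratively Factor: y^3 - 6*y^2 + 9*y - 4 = (y - 4)*(y^2 - 2*y + 1) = (y - 4)*(y - 1)*(y - 1)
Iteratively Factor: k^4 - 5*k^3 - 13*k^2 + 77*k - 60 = (k - 3)*(k^3 - 2*k^2 - 19*k + 20) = (k - 5)*(k - 3)*(k^2 + 3*k - 4) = (k - 5)*(k - 3)*(k + 4)*(k - 1)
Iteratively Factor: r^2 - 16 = (r + 4)*(r - 4)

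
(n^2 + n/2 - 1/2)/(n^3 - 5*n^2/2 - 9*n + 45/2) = (2*n^2 + n - 1)/(2*n^3 - 5*n^2 - 18*n + 45)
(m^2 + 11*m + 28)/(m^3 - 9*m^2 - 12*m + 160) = (m + 7)/(m^2 - 13*m + 40)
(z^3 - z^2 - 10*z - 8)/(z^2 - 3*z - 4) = z + 2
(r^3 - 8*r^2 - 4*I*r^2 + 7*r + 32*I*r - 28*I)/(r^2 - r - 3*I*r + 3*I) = (r^2 - r*(7 + 4*I) + 28*I)/(r - 3*I)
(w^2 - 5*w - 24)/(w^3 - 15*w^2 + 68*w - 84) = (w^2 - 5*w - 24)/(w^3 - 15*w^2 + 68*w - 84)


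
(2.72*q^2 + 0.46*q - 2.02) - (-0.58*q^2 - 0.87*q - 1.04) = 3.3*q^2 + 1.33*q - 0.98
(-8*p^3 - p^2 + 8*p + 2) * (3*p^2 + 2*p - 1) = -24*p^5 - 19*p^4 + 30*p^3 + 23*p^2 - 4*p - 2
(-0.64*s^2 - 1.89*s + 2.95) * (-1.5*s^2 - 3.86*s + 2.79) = 0.96*s^4 + 5.3054*s^3 + 1.0848*s^2 - 16.6601*s + 8.2305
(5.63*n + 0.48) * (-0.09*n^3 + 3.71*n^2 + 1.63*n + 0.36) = -0.5067*n^4 + 20.8441*n^3 + 10.9577*n^2 + 2.8092*n + 0.1728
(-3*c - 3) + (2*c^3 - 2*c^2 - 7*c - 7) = 2*c^3 - 2*c^2 - 10*c - 10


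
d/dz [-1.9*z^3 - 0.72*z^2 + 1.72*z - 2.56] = -5.7*z^2 - 1.44*z + 1.72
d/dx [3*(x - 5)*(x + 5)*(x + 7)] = 9*x^2 + 42*x - 75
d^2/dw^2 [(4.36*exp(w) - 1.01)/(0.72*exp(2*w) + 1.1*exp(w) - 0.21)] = (2.260224*exp(4*w) - 5.547456*exp(3*w) + 1.555632*exp(2*w) - 0.825788*exp(w) - 0.0410340000000001)*exp(w)/(0.373248*exp(6*w) + 1.71072*exp(5*w) + 2.287008*exp(4*w) + 0.33308*exp(3*w) - 0.667044*exp(2*w) + 0.14553*exp(w) - 0.009261)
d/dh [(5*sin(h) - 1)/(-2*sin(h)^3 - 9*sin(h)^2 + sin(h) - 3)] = (20*sin(h)^3 + 39*sin(h)^2 - 18*sin(h) - 14)*cos(h)/(2*sin(h)^3 + 9*sin(h)^2 - sin(h) + 3)^2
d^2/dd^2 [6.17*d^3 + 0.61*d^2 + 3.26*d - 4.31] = 37.02*d + 1.22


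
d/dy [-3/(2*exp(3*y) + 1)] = 18*exp(3*y)/(2*exp(3*y) + 1)^2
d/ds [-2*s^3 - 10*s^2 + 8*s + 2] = -6*s^2 - 20*s + 8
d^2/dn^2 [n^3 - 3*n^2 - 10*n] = 6*n - 6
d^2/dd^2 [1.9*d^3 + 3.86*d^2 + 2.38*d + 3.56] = 11.4*d + 7.72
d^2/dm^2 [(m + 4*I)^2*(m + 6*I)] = 6*m + 28*I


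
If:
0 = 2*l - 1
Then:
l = 1/2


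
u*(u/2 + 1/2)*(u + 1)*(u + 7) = u^4/2 + 9*u^3/2 + 15*u^2/2 + 7*u/2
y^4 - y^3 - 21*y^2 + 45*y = y*(y - 3)^2*(y + 5)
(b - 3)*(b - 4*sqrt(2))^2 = b^3 - 8*sqrt(2)*b^2 - 3*b^2 + 32*b + 24*sqrt(2)*b - 96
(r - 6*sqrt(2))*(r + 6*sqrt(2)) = r^2 - 72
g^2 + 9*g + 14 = (g + 2)*(g + 7)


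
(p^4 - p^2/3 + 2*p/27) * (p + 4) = p^5 + 4*p^4 - p^3/3 - 34*p^2/27 + 8*p/27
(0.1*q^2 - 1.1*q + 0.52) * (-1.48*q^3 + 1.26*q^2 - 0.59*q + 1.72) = -0.148*q^5 + 1.754*q^4 - 2.2146*q^3 + 1.4762*q^2 - 2.1988*q + 0.8944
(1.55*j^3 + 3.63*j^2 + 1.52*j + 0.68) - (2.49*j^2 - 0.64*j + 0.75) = 1.55*j^3 + 1.14*j^2 + 2.16*j - 0.07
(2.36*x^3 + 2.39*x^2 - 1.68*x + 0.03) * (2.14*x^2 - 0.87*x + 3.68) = 5.0504*x^5 + 3.0614*x^4 + 3.0103*x^3 + 10.321*x^2 - 6.2085*x + 0.1104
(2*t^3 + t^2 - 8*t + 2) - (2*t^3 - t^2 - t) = 2*t^2 - 7*t + 2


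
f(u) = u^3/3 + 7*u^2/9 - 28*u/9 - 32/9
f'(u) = u^2 + 14*u/9 - 28/9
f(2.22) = -2.98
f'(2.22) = 5.27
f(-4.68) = -6.13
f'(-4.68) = 11.51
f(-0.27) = -2.67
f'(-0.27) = -3.46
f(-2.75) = 3.95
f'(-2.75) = 0.17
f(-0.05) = -3.40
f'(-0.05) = -3.19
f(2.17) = -3.24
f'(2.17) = 4.97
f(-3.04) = 3.73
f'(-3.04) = 1.40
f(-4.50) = -4.18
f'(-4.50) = 10.14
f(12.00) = 647.11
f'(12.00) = 159.56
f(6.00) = 77.78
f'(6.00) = 42.22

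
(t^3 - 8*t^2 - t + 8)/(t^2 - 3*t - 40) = (t^2 - 1)/(t + 5)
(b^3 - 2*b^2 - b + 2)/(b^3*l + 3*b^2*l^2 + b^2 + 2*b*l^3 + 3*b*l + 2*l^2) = (b^3 - 2*b^2 - b + 2)/(b^3*l + 3*b^2*l^2 + b^2 + 2*b*l^3 + 3*b*l + 2*l^2)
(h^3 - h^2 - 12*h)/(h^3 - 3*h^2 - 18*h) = (h - 4)/(h - 6)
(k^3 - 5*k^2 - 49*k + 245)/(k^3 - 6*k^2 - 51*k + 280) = (k - 7)/(k - 8)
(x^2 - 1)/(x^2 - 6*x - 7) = (x - 1)/(x - 7)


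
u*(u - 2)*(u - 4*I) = u^3 - 2*u^2 - 4*I*u^2 + 8*I*u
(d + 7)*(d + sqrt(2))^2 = d^3 + 2*sqrt(2)*d^2 + 7*d^2 + 2*d + 14*sqrt(2)*d + 14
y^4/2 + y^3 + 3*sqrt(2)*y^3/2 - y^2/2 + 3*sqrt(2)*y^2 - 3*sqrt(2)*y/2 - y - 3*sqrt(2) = (y/2 + 1)*(y - 1)*(y + 1)*(y + 3*sqrt(2))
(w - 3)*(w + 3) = w^2 - 9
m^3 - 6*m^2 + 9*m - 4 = (m - 4)*(m - 1)^2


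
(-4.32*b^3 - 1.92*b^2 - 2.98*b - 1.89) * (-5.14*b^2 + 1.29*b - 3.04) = 22.2048*b^5 + 4.296*b^4 + 25.9732*b^3 + 11.7072*b^2 + 6.6211*b + 5.7456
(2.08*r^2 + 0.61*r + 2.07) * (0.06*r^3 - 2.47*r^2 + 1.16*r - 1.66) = 0.1248*r^5 - 5.101*r^4 + 1.0303*r^3 - 7.8581*r^2 + 1.3886*r - 3.4362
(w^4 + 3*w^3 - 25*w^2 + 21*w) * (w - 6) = w^5 - 3*w^4 - 43*w^3 + 171*w^2 - 126*w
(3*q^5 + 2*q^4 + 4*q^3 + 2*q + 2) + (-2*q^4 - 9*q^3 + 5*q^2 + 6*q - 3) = 3*q^5 - 5*q^3 + 5*q^2 + 8*q - 1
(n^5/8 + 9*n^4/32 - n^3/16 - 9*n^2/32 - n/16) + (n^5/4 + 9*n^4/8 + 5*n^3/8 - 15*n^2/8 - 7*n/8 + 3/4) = 3*n^5/8 + 45*n^4/32 + 9*n^3/16 - 69*n^2/32 - 15*n/16 + 3/4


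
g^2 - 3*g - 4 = (g - 4)*(g + 1)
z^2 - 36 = (z - 6)*(z + 6)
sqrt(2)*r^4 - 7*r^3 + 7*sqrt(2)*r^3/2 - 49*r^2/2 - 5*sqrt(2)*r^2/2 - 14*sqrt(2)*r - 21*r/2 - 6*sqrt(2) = (r + 3)*(r - 4*sqrt(2))*(r + sqrt(2)/2)*(sqrt(2)*r + sqrt(2)/2)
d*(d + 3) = d^2 + 3*d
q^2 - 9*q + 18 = (q - 6)*(q - 3)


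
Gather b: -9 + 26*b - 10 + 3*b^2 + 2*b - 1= 3*b^2 + 28*b - 20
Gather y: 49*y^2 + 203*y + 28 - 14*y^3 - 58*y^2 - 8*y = -14*y^3 - 9*y^2 + 195*y + 28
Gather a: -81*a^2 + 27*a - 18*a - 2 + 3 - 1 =-81*a^2 + 9*a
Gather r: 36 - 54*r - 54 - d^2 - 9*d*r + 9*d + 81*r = -d^2 + 9*d + r*(27 - 9*d) - 18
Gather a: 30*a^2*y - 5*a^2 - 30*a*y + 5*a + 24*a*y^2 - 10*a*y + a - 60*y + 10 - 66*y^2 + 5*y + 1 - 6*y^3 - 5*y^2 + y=a^2*(30*y - 5) + a*(24*y^2 - 40*y + 6) - 6*y^3 - 71*y^2 - 54*y + 11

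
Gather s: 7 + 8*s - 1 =8*s + 6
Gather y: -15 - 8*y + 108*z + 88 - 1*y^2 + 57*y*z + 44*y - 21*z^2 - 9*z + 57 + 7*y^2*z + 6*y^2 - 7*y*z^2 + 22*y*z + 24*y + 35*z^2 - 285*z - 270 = y^2*(7*z + 5) + y*(-7*z^2 + 79*z + 60) + 14*z^2 - 186*z - 140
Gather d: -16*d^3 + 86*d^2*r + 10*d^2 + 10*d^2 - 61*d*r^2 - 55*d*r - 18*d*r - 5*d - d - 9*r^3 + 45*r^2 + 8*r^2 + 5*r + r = -16*d^3 + d^2*(86*r + 20) + d*(-61*r^2 - 73*r - 6) - 9*r^3 + 53*r^2 + 6*r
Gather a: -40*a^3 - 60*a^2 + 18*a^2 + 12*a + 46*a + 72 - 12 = -40*a^3 - 42*a^2 + 58*a + 60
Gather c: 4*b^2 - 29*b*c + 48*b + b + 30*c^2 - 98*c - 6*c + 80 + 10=4*b^2 + 49*b + 30*c^2 + c*(-29*b - 104) + 90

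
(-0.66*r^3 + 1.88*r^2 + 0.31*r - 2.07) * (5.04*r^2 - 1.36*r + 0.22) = -3.3264*r^5 + 10.3728*r^4 - 1.1396*r^3 - 10.4408*r^2 + 2.8834*r - 0.4554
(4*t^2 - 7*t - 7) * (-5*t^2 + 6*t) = -20*t^4 + 59*t^3 - 7*t^2 - 42*t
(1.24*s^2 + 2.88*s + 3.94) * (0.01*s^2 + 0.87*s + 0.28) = 0.0124*s^4 + 1.1076*s^3 + 2.8922*s^2 + 4.2342*s + 1.1032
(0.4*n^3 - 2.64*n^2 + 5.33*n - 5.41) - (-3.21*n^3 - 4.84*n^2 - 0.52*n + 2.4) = 3.61*n^3 + 2.2*n^2 + 5.85*n - 7.81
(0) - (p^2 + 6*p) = -p^2 - 6*p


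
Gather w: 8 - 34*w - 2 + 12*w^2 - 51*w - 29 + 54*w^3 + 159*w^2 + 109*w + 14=54*w^3 + 171*w^2 + 24*w - 9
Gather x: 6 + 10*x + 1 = 10*x + 7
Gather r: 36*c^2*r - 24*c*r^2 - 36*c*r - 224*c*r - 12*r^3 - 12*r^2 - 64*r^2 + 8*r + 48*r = -12*r^3 + r^2*(-24*c - 76) + r*(36*c^2 - 260*c + 56)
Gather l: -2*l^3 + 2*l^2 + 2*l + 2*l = -2*l^3 + 2*l^2 + 4*l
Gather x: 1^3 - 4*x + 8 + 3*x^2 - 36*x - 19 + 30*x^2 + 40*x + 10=33*x^2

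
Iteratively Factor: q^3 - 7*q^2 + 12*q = (q - 3)*(q^2 - 4*q) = (q - 4)*(q - 3)*(q)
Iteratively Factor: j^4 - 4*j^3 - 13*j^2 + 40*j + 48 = (j + 3)*(j^3 - 7*j^2 + 8*j + 16) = (j - 4)*(j + 3)*(j^2 - 3*j - 4) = (j - 4)^2*(j + 3)*(j + 1)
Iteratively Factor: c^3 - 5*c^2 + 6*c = (c - 3)*(c^2 - 2*c) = (c - 3)*(c - 2)*(c)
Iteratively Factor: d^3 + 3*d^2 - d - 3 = (d - 1)*(d^2 + 4*d + 3) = (d - 1)*(d + 3)*(d + 1)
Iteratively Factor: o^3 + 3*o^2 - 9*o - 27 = (o - 3)*(o^2 + 6*o + 9) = (o - 3)*(o + 3)*(o + 3)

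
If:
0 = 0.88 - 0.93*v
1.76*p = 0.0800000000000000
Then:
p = 0.05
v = 0.95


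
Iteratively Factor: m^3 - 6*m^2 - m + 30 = (m - 5)*(m^2 - m - 6) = (m - 5)*(m + 2)*(m - 3)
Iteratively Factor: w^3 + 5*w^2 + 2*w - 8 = (w + 4)*(w^2 + w - 2) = (w + 2)*(w + 4)*(w - 1)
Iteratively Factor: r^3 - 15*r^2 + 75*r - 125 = (r - 5)*(r^2 - 10*r + 25) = (r - 5)^2*(r - 5)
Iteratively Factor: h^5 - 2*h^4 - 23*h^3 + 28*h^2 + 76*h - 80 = (h - 1)*(h^4 - h^3 - 24*h^2 + 4*h + 80) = (h - 2)*(h - 1)*(h^3 + h^2 - 22*h - 40) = (h - 5)*(h - 2)*(h - 1)*(h^2 + 6*h + 8) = (h - 5)*(h - 2)*(h - 1)*(h + 4)*(h + 2)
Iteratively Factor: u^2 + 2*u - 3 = (u + 3)*(u - 1)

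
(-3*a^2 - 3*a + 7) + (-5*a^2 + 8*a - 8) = -8*a^2 + 5*a - 1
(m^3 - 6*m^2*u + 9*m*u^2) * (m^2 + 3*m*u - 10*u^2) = m^5 - 3*m^4*u - 19*m^3*u^2 + 87*m^2*u^3 - 90*m*u^4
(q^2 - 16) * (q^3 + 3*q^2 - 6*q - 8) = q^5 + 3*q^4 - 22*q^3 - 56*q^2 + 96*q + 128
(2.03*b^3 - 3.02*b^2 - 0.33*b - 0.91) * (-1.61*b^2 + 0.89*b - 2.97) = -3.2683*b^5 + 6.6689*b^4 - 8.1856*b^3 + 10.1408*b^2 + 0.1702*b + 2.7027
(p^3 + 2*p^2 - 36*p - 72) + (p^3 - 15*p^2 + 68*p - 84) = 2*p^3 - 13*p^2 + 32*p - 156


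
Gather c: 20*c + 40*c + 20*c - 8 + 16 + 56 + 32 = 80*c + 96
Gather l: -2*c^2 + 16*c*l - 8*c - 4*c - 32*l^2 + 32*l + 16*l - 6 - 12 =-2*c^2 - 12*c - 32*l^2 + l*(16*c + 48) - 18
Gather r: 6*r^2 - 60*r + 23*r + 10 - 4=6*r^2 - 37*r + 6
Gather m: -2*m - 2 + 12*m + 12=10*m + 10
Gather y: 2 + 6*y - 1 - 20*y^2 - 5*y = -20*y^2 + y + 1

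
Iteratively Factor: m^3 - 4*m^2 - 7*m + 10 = (m - 1)*(m^2 - 3*m - 10) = (m - 5)*(m - 1)*(m + 2)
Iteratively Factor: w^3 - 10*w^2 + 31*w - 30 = (w - 2)*(w^2 - 8*w + 15) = (w - 3)*(w - 2)*(w - 5)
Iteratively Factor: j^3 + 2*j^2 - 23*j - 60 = (j - 5)*(j^2 + 7*j + 12) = (j - 5)*(j + 3)*(j + 4)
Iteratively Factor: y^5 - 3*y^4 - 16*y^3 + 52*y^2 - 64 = (y + 4)*(y^4 - 7*y^3 + 12*y^2 + 4*y - 16) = (y - 2)*(y + 4)*(y^3 - 5*y^2 + 2*y + 8) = (y - 2)^2*(y + 4)*(y^2 - 3*y - 4) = (y - 4)*(y - 2)^2*(y + 4)*(y + 1)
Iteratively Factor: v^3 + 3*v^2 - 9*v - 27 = (v + 3)*(v^2 - 9) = (v - 3)*(v + 3)*(v + 3)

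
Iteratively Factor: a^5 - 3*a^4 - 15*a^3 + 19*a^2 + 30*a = (a + 3)*(a^4 - 6*a^3 + 3*a^2 + 10*a) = (a - 2)*(a + 3)*(a^3 - 4*a^2 - 5*a) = a*(a - 2)*(a + 3)*(a^2 - 4*a - 5) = a*(a - 5)*(a - 2)*(a + 3)*(a + 1)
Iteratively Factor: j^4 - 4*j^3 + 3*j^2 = (j - 3)*(j^3 - j^2) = j*(j - 3)*(j^2 - j) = j*(j - 3)*(j - 1)*(j)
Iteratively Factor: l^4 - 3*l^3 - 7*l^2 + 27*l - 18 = (l - 1)*(l^3 - 2*l^2 - 9*l + 18) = (l - 3)*(l - 1)*(l^2 + l - 6) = (l - 3)*(l - 2)*(l - 1)*(l + 3)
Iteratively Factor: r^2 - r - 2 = (r + 1)*(r - 2)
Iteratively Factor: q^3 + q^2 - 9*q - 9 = (q + 3)*(q^2 - 2*q - 3) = (q - 3)*(q + 3)*(q + 1)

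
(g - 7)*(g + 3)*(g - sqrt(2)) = g^3 - 4*g^2 - sqrt(2)*g^2 - 21*g + 4*sqrt(2)*g + 21*sqrt(2)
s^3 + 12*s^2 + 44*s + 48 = (s + 2)*(s + 4)*(s + 6)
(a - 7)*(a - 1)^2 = a^3 - 9*a^2 + 15*a - 7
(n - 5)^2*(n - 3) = n^3 - 13*n^2 + 55*n - 75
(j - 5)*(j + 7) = j^2 + 2*j - 35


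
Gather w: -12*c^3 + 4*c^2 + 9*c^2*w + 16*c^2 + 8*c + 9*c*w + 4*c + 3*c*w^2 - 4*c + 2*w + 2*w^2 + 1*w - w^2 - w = -12*c^3 + 20*c^2 + 8*c + w^2*(3*c + 1) + w*(9*c^2 + 9*c + 2)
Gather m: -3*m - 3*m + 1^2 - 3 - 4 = -6*m - 6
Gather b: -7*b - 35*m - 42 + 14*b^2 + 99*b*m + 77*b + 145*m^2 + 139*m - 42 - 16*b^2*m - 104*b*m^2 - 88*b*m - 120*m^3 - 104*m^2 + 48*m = b^2*(14 - 16*m) + b*(-104*m^2 + 11*m + 70) - 120*m^3 + 41*m^2 + 152*m - 84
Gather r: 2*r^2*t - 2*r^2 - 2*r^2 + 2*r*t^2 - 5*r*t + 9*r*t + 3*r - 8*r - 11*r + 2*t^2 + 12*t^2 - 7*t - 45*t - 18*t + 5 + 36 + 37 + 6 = r^2*(2*t - 4) + r*(2*t^2 + 4*t - 16) + 14*t^2 - 70*t + 84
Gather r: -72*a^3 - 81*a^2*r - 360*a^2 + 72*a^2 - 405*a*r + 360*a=-72*a^3 - 288*a^2 + 360*a + r*(-81*a^2 - 405*a)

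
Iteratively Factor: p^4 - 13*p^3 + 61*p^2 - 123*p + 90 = (p - 3)*(p^3 - 10*p^2 + 31*p - 30) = (p - 5)*(p - 3)*(p^2 - 5*p + 6) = (p - 5)*(p - 3)^2*(p - 2)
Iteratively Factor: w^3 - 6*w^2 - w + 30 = (w - 3)*(w^2 - 3*w - 10) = (w - 3)*(w + 2)*(w - 5)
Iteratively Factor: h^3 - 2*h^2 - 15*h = (h)*(h^2 - 2*h - 15) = h*(h - 5)*(h + 3)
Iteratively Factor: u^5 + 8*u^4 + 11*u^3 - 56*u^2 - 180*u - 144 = (u + 2)*(u^4 + 6*u^3 - u^2 - 54*u - 72) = (u + 2)*(u + 3)*(u^3 + 3*u^2 - 10*u - 24) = (u - 3)*(u + 2)*(u + 3)*(u^2 + 6*u + 8) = (u - 3)*(u + 2)^2*(u + 3)*(u + 4)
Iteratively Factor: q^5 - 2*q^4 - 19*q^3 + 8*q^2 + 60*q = (q - 5)*(q^4 + 3*q^3 - 4*q^2 - 12*q) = q*(q - 5)*(q^3 + 3*q^2 - 4*q - 12) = q*(q - 5)*(q - 2)*(q^2 + 5*q + 6) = q*(q - 5)*(q - 2)*(q + 2)*(q + 3)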